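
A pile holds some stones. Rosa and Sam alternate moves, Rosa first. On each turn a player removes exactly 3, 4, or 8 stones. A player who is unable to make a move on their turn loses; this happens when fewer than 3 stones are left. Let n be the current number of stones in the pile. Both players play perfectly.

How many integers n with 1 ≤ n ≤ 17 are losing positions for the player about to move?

6

Positions with no move are L. A position that does have a move is losing for the player to move precisely when every available move leads to a winning position for the opponent. Fill in the labels:
n=0: no move → L
n=1: no move → L
n=2: no move → L
n=3: W (go to 0, an L position)
n=4: W (go to 1, an L position)
n=5: W (go to 2, an L position)
n=6: W (go to 2, an L position)
n=7: L (options 4(W), 3(W) are all W)
n=8: W (go to 0, an L position)
n=9: W (go to 1, an L position)
n=10: W (go to 7, an L position)
n=11: W (go to 7, an L position)
n=12: L (options 9(W), 8(W), 4(W) are all W)
n=13: L (options 10(W), 9(W), 5(W) are all W)
n=14: L (options 11(W), 10(W), 6(W) are all W)
n=15: W (go to 12, an L position)
n=16: W (go to 13, an L position)
n=17: W (go to 14, an L position)
L entries with 1 ≤ n ≤ 17 (n=0 is outside the asked range and is not counted): n = 1, 2, 7, 12, 13, 14; that makes 6.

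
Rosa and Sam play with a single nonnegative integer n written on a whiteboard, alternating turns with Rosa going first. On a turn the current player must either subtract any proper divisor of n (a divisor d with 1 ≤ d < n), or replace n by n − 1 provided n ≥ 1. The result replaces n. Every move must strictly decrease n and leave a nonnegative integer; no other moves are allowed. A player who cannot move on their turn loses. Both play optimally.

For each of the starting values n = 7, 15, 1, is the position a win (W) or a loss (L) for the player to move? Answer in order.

7: L, 15: L, 1: W

Work bottom-up. With no move the player to move loses. Otherwise the position is W if at least one move leads to an L position for the opponent, and L if every move leads to a W.
n=0: no move → L
n=1: W (go to 0, an L position)
n=2: L (sole option 1(W) is W)
n=3: W (go to 2, an L position)
n=4: W (go to 2, an L position)
n=5: L (sole option 4(W) is W)
n=6: W (go to 5, an L position)
n=7: L (sole option 6(W) is W)
n=8: W (go to 7, an L position)
n=9: L (options 6(W), 8(W) are all W)
n=10: W (go to 5, an L position)
n=11: L (sole option 10(W) is W)
n=12: W (go to 9, an L position)
n=13: L (sole option 12(W) is W)
n=14: W (go to 7, an L position)
n=15: L (options 10(W), 12(W), 14(W) are all W)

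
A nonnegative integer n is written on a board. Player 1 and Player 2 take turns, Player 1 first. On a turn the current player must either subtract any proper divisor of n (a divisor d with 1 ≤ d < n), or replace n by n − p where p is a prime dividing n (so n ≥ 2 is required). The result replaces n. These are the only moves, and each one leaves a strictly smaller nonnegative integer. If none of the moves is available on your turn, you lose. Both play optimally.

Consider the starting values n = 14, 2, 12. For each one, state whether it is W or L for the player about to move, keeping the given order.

Classify positions by backward induction: terminal positions (no move available) are L. From any other position, the mover wins iff some move reaches an L.
n=0: no move → L
n=1: no move → L
n=2: →0(L), so W
n=3: →0(L), so W
n=4: →2(W), 3(W) — all W, so L
n=5: →0(L), so W
n=6: →4(L), so W
n=7: →0(L), so W
n=8: →4(L), so W
n=9: →6(W), 8(W) — all W, so L
n=10: →9(L), so W
n=11: →0(L), so W
n=12: →9(L), so W
n=13: →0(L), so W
n=14: →7(W), 12(W), 13(W) — all W, so L

14: L, 2: W, 12: W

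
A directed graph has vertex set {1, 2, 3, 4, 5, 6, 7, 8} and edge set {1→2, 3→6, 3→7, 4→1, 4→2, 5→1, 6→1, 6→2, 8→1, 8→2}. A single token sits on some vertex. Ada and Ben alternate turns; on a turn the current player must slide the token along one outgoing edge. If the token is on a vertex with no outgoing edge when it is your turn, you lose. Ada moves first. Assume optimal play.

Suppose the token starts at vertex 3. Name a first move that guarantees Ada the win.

Compute win/loss labels from the base case upward. A position with no move is L. Any other position is W if it can reach an L in one move, else L.
Every edge goes from a vertex to one that appears earlier in the order 2, 7, 1, 8, 5, 6, 4, 3, so processing vertices in that order labels each vertex after all of its successors.
2: no outgoing edge → L
7: no outgoing edge → L
1: →2(L), so W
8: →2(L), so W
5: →1(W) only, which is W, so L
6: →2(L), so W
4: →2(L), so W
3: →7(L), so W
From 3, the L positions reachable in one move are: 7.

Move to 7.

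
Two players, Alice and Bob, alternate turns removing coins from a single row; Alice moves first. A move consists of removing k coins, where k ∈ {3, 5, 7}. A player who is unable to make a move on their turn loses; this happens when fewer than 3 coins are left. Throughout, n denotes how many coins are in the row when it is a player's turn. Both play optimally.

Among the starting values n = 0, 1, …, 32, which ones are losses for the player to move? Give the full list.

0, 1, 2, 10, 11, 12, 20, 21, 22, 30, 31, 32

Build the W/L table. Terminal = L. A non-terminal position is W if it has a move to some L; otherwise it is L.
n=0: no move → L
n=1: no move → L
n=2: no move → L
n=3: →0(L), so W
n=4: →1(L), so W
n=5: →2(L), so W
n=6: →1(L), so W
n=7: →2(L), so W
n=8: →1(L), so W
n=9: →2(L), so W
n=10: →7(W), 5(W), 3(W) — all W, so L
n=11: →8(W), 6(W), 4(W) — all W, so L
n=12: →9(W), 7(W), 5(W) — all W, so L
n=13: →10(L), so W
n=14: →11(L), so W
n=15: →12(L), so W
n=16: →11(L), so W
n=17: →12(L), so W
n=18: →11(L), so W
n=19: →12(L), so W
n=20: →17(W), 15(W), 13(W) — all W, so L
n=21: →18(W), 16(W), 14(W) — all W, so L
n=22: →19(W), 17(W), 15(W) — all W, so L
n=23: →20(L), so W
n=24: →21(L), so W
n=25: →22(L), so W
n=26: →21(L), so W
n=27: →22(L), so W
n=28: →21(L), so W
n=29: →22(L), so W
n=30: →27(W), 25(W), 23(W) — all W, so L
n=31: →28(W), 26(W), 24(W) — all W, so L
n=32: →29(W), 27(W), 25(W) — all W, so L
The losing starting values of n are exactly the entries labelled L in this table (12 of them).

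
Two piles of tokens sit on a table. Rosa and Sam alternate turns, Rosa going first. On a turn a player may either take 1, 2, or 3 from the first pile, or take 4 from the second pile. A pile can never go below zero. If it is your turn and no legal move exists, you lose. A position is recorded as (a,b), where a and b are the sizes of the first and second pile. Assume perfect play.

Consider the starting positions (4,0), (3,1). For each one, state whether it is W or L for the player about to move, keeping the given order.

Label each position W (a win for the player to move) or L (a loss). A position with no legal move is L; any other position is W exactly when some move reaches an L, and L when every move reaches a W.
No move ever increases a pile, so every position that can arise here has a ≤ 4 and b ≤ 1; it is enough to label the cells with 0 ≤ a ≤ 4 and 0 ≤ b ≤ 1.
Every move lowers a or b (never raises either), so fill the grid row by row in increasing a, and left to right within a row: each cell's successors are then already labelled.
      b=0  b=1
a=0:    L    L
a=1:    W    W
a=2:    W    W
a=3:    W    W
a=4:    L    L
Cells with no legal move (terminal, hence L): (0,0), (0,1).
The remaining L cells, each justified by listing all of its moves:
(4,0): only reaches (3,0)(W), (2,0)(W), (1,0)(W), all W → L
(4,1): only reaches (3,1)(W), (2,1)(W), (1,1)(W), all W → L
Every other cell has at least one move into one of the L cells above, so it is W.
(4,0): one of the L cells justified above, so L
(3,1): the move to (0,1) reaches an L cell, so W

(4,0): L, (3,1): W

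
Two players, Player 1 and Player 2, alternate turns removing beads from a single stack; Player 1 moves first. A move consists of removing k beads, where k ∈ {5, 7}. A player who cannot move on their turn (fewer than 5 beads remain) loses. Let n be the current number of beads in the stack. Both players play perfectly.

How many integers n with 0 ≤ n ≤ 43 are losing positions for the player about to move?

Label each position W (a win for the player to move) or L (a loss). A position with no legal move is L; any other position is W exactly when some move reaches an L, and L when every move reaches a W.
n=0: no move → L
n=1: no move → L
n=2: no move → L
n=3: no move → L
n=4: no move → L
n=5: →0(L), so W
n=6: →1(L), so W
n=7: →2(L), so W
n=8: →3(L), so W
n=9: →4(L), so W
n=10: →3(L), so W
n=11: →4(L), so W
n=12: →7(W), 5(W) — all W, so L
n=13: →8(W), 6(W) — all W, so L
n=14: →9(W), 7(W) — all W, so L
n=15: →10(W), 8(W) — all W, so L
n=16: →11(W), 9(W) — all W, so L
n=17: →12(L), so W
n=18: →13(L), so W
n=19: →14(L), so W
n=20: →15(L), so W
n=21: →16(L), so W
n=22: →15(L), so W
n=23: →16(L), so W
n=24: →19(W), 17(W) — all W, so L
n=25: →20(W), 18(W) — all W, so L
n=26: →21(W), 19(W) — all W, so L
n=27: →22(W), 20(W) — all W, so L
n=28: →23(W), 21(W) — all W, so L
n=29: →24(L), so W
n=30: →25(L), so W
n=31: →26(L), so W
n=32: →27(L), so W
n=33: →28(L), so W
n=34: →27(L), so W
n=35: →28(L), so W
n=36: →31(W), 29(W) — all W, so L
n=37: →32(W), 30(W) — all W, so L
n=38: →33(W), 31(W) — all W, so L
n=39: →34(W), 32(W) — all W, so L
n=40: →35(W), 33(W) — all W, so L
n=41: →36(L), so W
n=42: →37(L), so W
n=43: →38(L), so W
L entries with 0 ≤ n ≤ 43: n = 0, 1, 2, 3, 4, 12, 13, 14, 15, 16, 24, 25, 26, 27, 28, 36, 37, 38, 39, 40; that makes 20.

20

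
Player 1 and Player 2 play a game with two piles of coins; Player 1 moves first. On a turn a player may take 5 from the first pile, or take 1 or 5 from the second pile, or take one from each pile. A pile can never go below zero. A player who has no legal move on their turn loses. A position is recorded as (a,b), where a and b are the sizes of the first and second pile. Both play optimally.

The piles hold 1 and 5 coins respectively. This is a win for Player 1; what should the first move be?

Work bottom-up. With no move the player to move loses. Otherwise the position is W if at least one move leads to an L position for the opponent, and L if every move leads to a W.
No move ever increases a pile, so every position that can arise here has a ≤ 1 and b ≤ 5; it is enough to label the cells with 0 ≤ a ≤ 1 and 0 ≤ b ≤ 5.
Every move lowers a or b (never raises either), so fill the grid row by row in increasing a, and left to right within a row: each cell's successors are then already labelled.
      b=0  b=1  b=2  b=3  b=4  b=5
a=0:    L    W    L    W    L    W
a=1:    L    W    L    W    L    W
Cells with no legal move (terminal, hence L): (0,0), (1,0).
The remaining L cells, each justified by listing all of its moves:
(0,2): only reaches (0,1)(W), which is W → L
(0,4): only reaches (0,3)(W), which is W → L
(1,2): only reaches (1,1)(W), (0,1)(W), all W → L
(1,4): only reaches (1,3)(W), (0,3)(W), all W → L
Every other cell has at least one move into one of the L cells above, so it is W.
From (1,5), the L positions reachable in one move are: (1,4), (1,0), (0,4). Any move reaching one of these is winning.

Move to (1,4).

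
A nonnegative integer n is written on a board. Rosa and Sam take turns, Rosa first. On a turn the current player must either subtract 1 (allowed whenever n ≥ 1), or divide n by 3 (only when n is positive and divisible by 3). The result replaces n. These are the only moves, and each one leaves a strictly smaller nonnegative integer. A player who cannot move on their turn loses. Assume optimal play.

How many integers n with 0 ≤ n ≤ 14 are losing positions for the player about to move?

7

Use the standard recursion: the mover loses at a terminal position; elsewhere, the mover wins exactly when some move hands the opponent an L position.
n=0: no move → L
n=1: can move to 0, which is L ⇒ W
n=2: the only move is to 1(W), a W ⇒ L
n=3: can move to 2, which is L ⇒ W
n=4: the only move is to 3(W), a W ⇒ L
n=5: can move to 4, which is L ⇒ W
n=6: can move to 2, which is L ⇒ W
n=7: the only move is to 6(W), a W ⇒ L
n=8: can move to 7, which is L ⇒ W
n=9: moves to 3(W), 8(W); every one is W ⇒ L
n=10: can move to 9, which is L ⇒ W
n=11: the only move is to 10(W), a W ⇒ L
n=12: can move to 4, which is L ⇒ W
n=13: the only move is to 12(W), a W ⇒ L
n=14: can move to 13, which is L ⇒ W
L entries with 0 ≤ n ≤ 14: n = 0, 2, 4, 7, 9, 11, 13; that makes 7.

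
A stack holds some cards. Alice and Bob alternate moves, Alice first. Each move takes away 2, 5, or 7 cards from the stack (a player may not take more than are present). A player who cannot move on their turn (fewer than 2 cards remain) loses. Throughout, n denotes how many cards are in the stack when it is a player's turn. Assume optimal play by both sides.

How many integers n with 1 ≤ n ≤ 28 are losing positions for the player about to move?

8

Label each position W (a win for the player to move) or L (a loss). A position with no legal move is L; any other position is W exactly when some move reaches an L, and L when every move reaches a W.
n=0: no move → L
n=1: no move → L
n=2: reaches L-position 0 → W
n=3: reaches L-position 1 → W
n=4: only reaches 2(W), which is W → L
n=5: reaches L-position 0 → W
n=6: reaches L-position 4 → W
n=7: reaches L-position 0 → W
n=8: reaches L-position 1 → W
n=9: reaches L-position 4 → W
n=10: only reaches 8(W), 5(W), 3(W), all W → L
n=11: reaches L-position 4 → W
n=12: reaches L-position 10 → W
n=13: only reaches 11(W), 8(W), 6(W), all W → L
n=14: only reaches 12(W), 9(W), 7(W), all W → L
n=15: reaches L-position 13 → W
n=16: reaches L-position 14 → W
n=17: reaches L-position 10 → W
n=18: reaches L-position 13 → W
n=19: reaches L-position 14 → W
n=20: reaches L-position 13 → W
n=21: reaches L-position 14 → W
n=22: only reaches 20(W), 17(W), 15(W), all W → L
n=23: only reaches 21(W), 18(W), 16(W), all W → L
n=24: reaches L-position 22 → W
n=25: reaches L-position 23 → W
n=26: only reaches 24(W), 21(W), 19(W), all W → L
n=27: reaches L-position 22 → W
n=28: reaches L-position 26 → W
L entries with 1 ≤ n ≤ 28 (n=0 is outside the asked range and is not counted): n = 1, 4, 10, 13, 14, 22, 23, 26; that makes 8.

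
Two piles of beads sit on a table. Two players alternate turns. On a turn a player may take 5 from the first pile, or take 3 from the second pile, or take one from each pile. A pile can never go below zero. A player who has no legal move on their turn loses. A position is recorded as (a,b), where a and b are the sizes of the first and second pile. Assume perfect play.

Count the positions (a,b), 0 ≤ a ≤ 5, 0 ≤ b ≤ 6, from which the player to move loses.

20

Build the W/L table. Terminal = L. A non-terminal position is W if it has a move to some L; otherwise it is L.
Every move lowers a or b (never raises either), so fill the grid row by row in increasing a, and left to right within a row: each cell's successors are then already labelled.
      b=0  b=1  b=2  b=3  b=4  b=5  b=6
a=0:    L    L    L    W    W    W    L
a=1:    L    W    W    W    L    L    L
a=2:    L    W    L    W    L    W    W
a=3:    L    W    L    W    L    W    L
a=4:    L    W    L    W    L    W    L
a=5:    W    W    W    W    L    W    W
Cells with no legal move (terminal, hence L): (0,0), (0,1), (0,2), (1,0), (2,0), (3,0), (4,0).
The remaining L cells, each justified by listing all of its moves:
(0,6): the only move is to (0,3)(W), a W ⇒ L
(1,4): moves to (1,1)(W), (0,3)(W); every one is W ⇒ L
(1,5): moves to (1,2)(W), (0,4)(W); every one is W ⇒ L
(1,6): moves to (1,3)(W), (0,5)(W); every one is W ⇒ L
(2,2): the only move is to (1,1)(W), a W ⇒ L
(2,4): moves to (2,1)(W), (1,3)(W); every one is W ⇒ L
(3,2): the only move is to (2,1)(W), a W ⇒ L
(3,4): moves to (3,1)(W), (2,3)(W); every one is W ⇒ L
(3,6): moves to (3,3)(W), (2,5)(W); every one is W ⇒ L
(4,2): the only move is to (3,1)(W), a W ⇒ L
(4,4): moves to (4,1)(W), (3,3)(W); every one is W ⇒ L
(4,6): moves to (4,3)(W), (3,5)(W); every one is W ⇒ L
(5,4): moves to (0,4)(W), (5,1)(W), (4,3)(W); every one is W ⇒ L
Every other cell has at least one move into one of the L cells above, so it is W.
L cells per row: a=0: 4, a=1: 4, a=2: 3, a=3: 4, a=4: 4, a=5: 1; total 20.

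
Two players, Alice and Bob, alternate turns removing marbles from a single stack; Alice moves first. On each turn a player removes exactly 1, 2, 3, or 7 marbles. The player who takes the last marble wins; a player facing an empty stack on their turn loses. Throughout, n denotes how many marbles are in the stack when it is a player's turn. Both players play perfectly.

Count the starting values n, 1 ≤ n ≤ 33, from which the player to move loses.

8

Compute win/loss labels from the base case upward. A position with no move is L. Any other position is W if it can reach an L in one move, else L.
n=0: no move → L
n=1: →0(L), so W
n=2: →0(L), so W
n=3: →0(L), so W
n=4: →3(W), 2(W), 1(W) — all W, so L
n=5: →4(L), so W
n=6: →4(L), so W
n=7: →4(L), so W
n=8: →7(W), 6(W), 5(W), 1(W) — all W, so L
n=9: →8(L), so W
n=10: →8(L), so W
n=11: →8(L), so W
n=12: →11(W), 10(W), 9(W), 5(W) — all W, so L
n=13: →12(L), so W
n=14: →12(L), so W
n=15: →12(L), so W
n=16: →15(W), 14(W), 13(W), 9(W) — all W, so L
n=17: →16(L), so W
n=18: →16(L), so W
n=19: →16(L), so W
n=20: →19(W), 18(W), 17(W), 13(W) — all W, so L
n=21: →20(L), so W
n=22: →20(L), so W
n=23: →20(L), so W
n=24: →23(W), 22(W), 21(W), 17(W) — all W, so L
n=25: →24(L), so W
n=26: →24(L), so W
n=27: →24(L), so W
n=28: →27(W), 26(W), 25(W), 21(W) — all W, so L
n=29: →28(L), so W
n=30: →28(L), so W
n=31: →28(L), so W
n=32: →31(W), 30(W), 29(W), 25(W) — all W, so L
n=33: →32(L), so W
L entries with 1 ≤ n ≤ 33 (n=0 is outside the asked range and is not counted): n = 4, 8, 12, 16, 20, 24, 28, 32; that makes 8.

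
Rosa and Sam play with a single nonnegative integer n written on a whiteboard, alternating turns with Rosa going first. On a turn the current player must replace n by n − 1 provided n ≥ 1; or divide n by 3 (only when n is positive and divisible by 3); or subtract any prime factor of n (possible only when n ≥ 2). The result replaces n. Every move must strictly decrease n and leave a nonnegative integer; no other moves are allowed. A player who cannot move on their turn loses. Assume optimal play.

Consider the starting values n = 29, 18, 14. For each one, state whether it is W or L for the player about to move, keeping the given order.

29: W, 18: L, 14: L

Classify positions by backward induction: terminal positions (no move available) are L. From any other position, the mover wins iff some move reaches an L.
n=0: no move → L
n=1: can move to 0, which is L ⇒ W
n=2: can move to 0, which is L ⇒ W
n=3: can move to 0, which is L ⇒ W
n=4: moves to 2(W), 3(W); every one is W ⇒ L
n=5: can move to 0, which is L ⇒ W
n=6: can move to 4, which is L ⇒ W
n=7: can move to 0, which is L ⇒ W
n=8: moves to 6(W), 7(W); every one is W ⇒ L
n=9: can move to 8, which is L ⇒ W
n=10: can move to 8, which is L ⇒ W
n=11: can move to 0, which is L ⇒ W
n=12: can move to 4, which is L ⇒ W
n=13: can move to 0, which is L ⇒ W
n=14: moves to 7(W), 12(W), 13(W); every one is W ⇒ L
n=15: can move to 14, which is L ⇒ W
n=16: can move to 14, which is L ⇒ W
n=17: can move to 0, which is L ⇒ W
n=18: moves to 6(W), 15(W), 16(W), 17(W); every one is W ⇒ L
n=19: can move to 0, which is L ⇒ W
n=20: can move to 18, which is L ⇒ W
n=21: can move to 14, which is L ⇒ W
n=22: moves to 11(W), 20(W), 21(W); every one is W ⇒ L
n=23: can move to 0, which is L ⇒ W
n=24: can move to 8, which is L ⇒ W
n=25: moves to 20(W), 24(W); every one is W ⇒ L
n=26: can move to 25, which is L ⇒ W
n=27: moves to 9(W), 24(W), 26(W); every one is W ⇒ L
n=28: can move to 27, which is L ⇒ W
n=29: can move to 0, which is L ⇒ W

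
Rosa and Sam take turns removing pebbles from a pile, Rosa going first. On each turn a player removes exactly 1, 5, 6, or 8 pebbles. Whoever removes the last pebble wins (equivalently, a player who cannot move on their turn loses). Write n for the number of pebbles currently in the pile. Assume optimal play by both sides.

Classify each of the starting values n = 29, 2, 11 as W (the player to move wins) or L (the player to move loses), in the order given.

29: W, 2: L, 11: L

Build the W/L table. Terminal = L. A non-terminal position is W if it has a move to some L; otherwise it is L.
n=0: no move → L
n=1: →0(L), so W
n=2: →1(W) only, which is W, so L
n=3: →2(L), so W
n=4: →3(W) only, which is W, so L
n=5: →4(L), so W
n=6: →0(L), so W
n=7: →2(L), so W
n=8: →2(L), so W
n=9: →4(L), so W
n=10: →4(L), so W
n=11: →10(W), 6(W), 5(W), 3(W) — all W, so L
n=12: →11(L), so W
n=13: →12(W), 8(W), 7(W), 5(W) — all W, so L
n=14: →13(L), so W
n=15: →14(W), 10(W), 9(W), 7(W) — all W, so L
n=16: →15(L), so W
n=17: →11(L), so W
n=18: →13(L), so W
n=19: →13(L), so W
n=20: →15(L), so W
n=21: →15(L), so W
n=22: →21(W), 17(W), 16(W), 14(W) — all W, so L
n=23: →22(L), so W
n=24: →23(W), 19(W), 18(W), 16(W) — all W, so L
n=25: →24(L), so W
n=26: →25(W), 21(W), 20(W), 18(W) — all W, so L
n=27: →26(L), so W
n=28: →22(L), so W
n=29: →24(L), so W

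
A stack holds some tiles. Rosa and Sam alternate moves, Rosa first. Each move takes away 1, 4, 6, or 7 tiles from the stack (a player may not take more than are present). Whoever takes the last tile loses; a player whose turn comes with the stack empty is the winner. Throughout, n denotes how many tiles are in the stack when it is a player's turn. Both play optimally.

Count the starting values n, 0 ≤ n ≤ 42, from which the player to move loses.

14

Classify positions by backward induction: terminal positions (no move available) are W. From any other position, the mover wins iff some move reaches an L.
n=0: no move; the opponent has just taken the last tile and therefore loses → W
n=1: L (sole option 0(W) is W)
n=2: W (go to 1, an L position)
n=3: L (sole option 2(W) is W)
n=4: W (go to 3, an L position)
n=5: W (go to 1, an L position)
n=6: L (options 5(W), 2(W), 0(W) are all W)
n=7: W (go to 6, an L position)
n=8: W (go to 1, an L position)
n=9: W (go to 3, an L position)
n=10: W (go to 6, an L position)
n=11: L (options 10(W), 7(W), 5(W), 4(W) are all W)
n=12: W (go to 11, an L position)
n=13: W (go to 6, an L position)
n=14: L (options 13(W), 10(W), 8(W), 7(W) are all W)
n=15: W (go to 14, an L position)
n=16: L (options 15(W), 12(W), 10(W), 9(W) are all W)
n=17: W (go to 16, an L position)
n=18: W (go to 14, an L position)
n=19: L (options 18(W), 15(W), 13(W), 12(W) are all W)
n=20: W (go to 19, an L position)
n=21: W (go to 14, an L position)
n=22: W (go to 16, an L position)
n=23: W (go to 19, an L position)
n=24: L (options 23(W), 20(W), 18(W), 17(W) are all W)
n=25: W (go to 24, an L position)
n=26: W (go to 19, an L position)
n=27: L (options 26(W), 23(W), 21(W), 20(W) are all W)
n=28: W (go to 27, an L position)
n=29: L (options 28(W), 25(W), 23(W), 22(W) are all W)
n=30: W (go to 29, an L position)
n=31: W (go to 27, an L position)
n=32: L (options 31(W), 28(W), 26(W), 25(W) are all W)
n=33: W (go to 32, an L position)
n=34: W (go to 27, an L position)
n=35: W (go to 29, an L position)
n=36: W (go to 32, an L position)
n=37: L (options 36(W), 33(W), 31(W), 30(W) are all W)
n=38: W (go to 37, an L position)
n=39: W (go to 32, an L position)
n=40: L (options 39(W), 36(W), 34(W), 33(W) are all W)
n=41: W (go to 40, an L position)
n=42: L (options 41(W), 38(W), 36(W), 35(W) are all W)
L entries with 0 ≤ n ≤ 42: n = 1, 3, 6, 11, 14, 16, 19, 24, 27, 29, 32, 37, 40, 42; that makes 14.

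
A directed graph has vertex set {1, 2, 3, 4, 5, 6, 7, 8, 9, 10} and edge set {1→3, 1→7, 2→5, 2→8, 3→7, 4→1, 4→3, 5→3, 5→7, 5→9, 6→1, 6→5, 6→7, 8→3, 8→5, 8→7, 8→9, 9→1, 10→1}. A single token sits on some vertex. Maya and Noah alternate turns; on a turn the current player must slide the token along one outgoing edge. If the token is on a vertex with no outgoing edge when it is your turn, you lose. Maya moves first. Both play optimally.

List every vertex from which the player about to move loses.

2, 4, 7, 9, 10

Label each position W (a win for the player to move) or L (a loss). A position with no legal move is L; any other position is W exactly when some move reaches an L, and L when every move reaches a W.
Every edge goes from a vertex to one that appears earlier in the order 7, 3, 1, 9, 5, 8, 6, 2, 4, 10, so processing vertices in that order labels each vertex after all of its successors.
7: no outgoing edge → L
3: reaches L-position 7 → W
1: reaches L-position 7 → W
9: only reaches 1(W), which is W → L
5: reaches L-position 9 → W
8: reaches L-position 9 → W
6: reaches L-position 7 → W
2: only reaches 8(W), 5(W), all W → L
4: only reaches 1(W), 3(W), all W → L
10: only reaches 1(W), which is W → L
The losing starting vertices are exactly the entries labelled L in this table (5 of them).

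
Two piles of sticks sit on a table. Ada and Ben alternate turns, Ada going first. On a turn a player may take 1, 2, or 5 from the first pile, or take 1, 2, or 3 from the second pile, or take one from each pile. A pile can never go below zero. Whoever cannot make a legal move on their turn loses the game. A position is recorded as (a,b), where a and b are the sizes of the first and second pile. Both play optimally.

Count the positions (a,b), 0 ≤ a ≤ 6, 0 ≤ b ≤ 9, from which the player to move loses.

Build the W/L table. Terminal = L. A non-terminal position is W if it has a move to some L; otherwise it is L.
Every move lowers a or b (never raises either), so fill the grid row by row in increasing a, and left to right within a row: each cell's successors are then already labelled.
      b=0  b=1  b=2  b=3  b=4  b=5  b=6  b=7  b=8  b=9
a=0:    L    W    W    W    L    W    W    W    L    W
a=1:    W    W    L    W    W    W    L    W    W    W
a=2:    W    L    W    W    W    L    W    W    W    L
a=3:    L    W    W    W    L    W    W    W    L    W
a=4:    W    W    L    W    W    W    L    W    W    W
a=5:    W    L    W    W    W    L    W    W    W    L
a=6:    L    W    W    W    L    W    W    W    L    W
Cells with no legal move (terminal, hence L): (0,0).
The remaining L cells, each justified by listing all of its moves:
(0,4): →(0,3)(W), (0,2)(W), (0,1)(W) — all W, so L
(0,8): →(0,7)(W), (0,6)(W), (0,5)(W) — all W, so L
(1,2): →(0,2)(W), (1,1)(W), (1,0)(W), (0,1)(W) — all W, so L
(1,6): →(0,6)(W), (1,5)(W), (1,4)(W), (1,3)(W), (0,5)(W) — all W, so L
(2,1): →(1,1)(W), (0,1)(W), (2,0)(W), (1,0)(W) — all W, so L
(2,5): →(1,5)(W), (0,5)(W), (2,4)(W), (2,3)(W), (2,2)(W), (1,4)(W) — all W, so L
(2,9): →(1,9)(W), (0,9)(W), (2,8)(W), (2,7)(W), (2,6)(W), (1,8)(W) — all W, so L
(3,0): →(2,0)(W), (1,0)(W) — all W, so L
(3,4): →(2,4)(W), (1,4)(W), (3,3)(W), (3,2)(W), (3,1)(W), (2,3)(W) — all W, so L
(3,8): →(2,8)(W), (1,8)(W), (3,7)(W), (3,6)(W), (3,5)(W), (2,7)(W) — all W, so L
(4,2): →(3,2)(W), (2,2)(W), (4,1)(W), (4,0)(W), (3,1)(W) — all W, so L
(4,6): →(3,6)(W), (2,6)(W), (4,5)(W), (4,4)(W), (4,3)(W), (3,5)(W) — all W, so L
(5,1): →(4,1)(W), (3,1)(W), (0,1)(W), (5,0)(W), (4,0)(W) — all W, so L
(5,5): →(4,5)(W), (3,5)(W), (0,5)(W), (5,4)(W), (5,3)(W), (5,2)(W), (4,4)(W) — all W, so L
(5,9): →(4,9)(W), (3,9)(W), (0,9)(W), (5,8)(W), (5,7)(W), (5,6)(W), (4,8)(W) — all W, so L
(6,0): →(5,0)(W), (4,0)(W), (1,0)(W) — all W, so L
(6,4): →(5,4)(W), (4,4)(W), (1,4)(W), (6,3)(W), (6,2)(W), (6,1)(W), (5,3)(W) — all W, so L
(6,8): →(5,8)(W), (4,8)(W), (1,8)(W), (6,7)(W), (6,6)(W), (6,5)(W), (5,7)(W) — all W, so L
Every other cell has at least one move into one of the L cells above, so it is W.
L cells per row: a=0: 3, a=1: 2, a=2: 3, a=3: 3, a=4: 2, a=5: 3, a=6: 3; total 19.

19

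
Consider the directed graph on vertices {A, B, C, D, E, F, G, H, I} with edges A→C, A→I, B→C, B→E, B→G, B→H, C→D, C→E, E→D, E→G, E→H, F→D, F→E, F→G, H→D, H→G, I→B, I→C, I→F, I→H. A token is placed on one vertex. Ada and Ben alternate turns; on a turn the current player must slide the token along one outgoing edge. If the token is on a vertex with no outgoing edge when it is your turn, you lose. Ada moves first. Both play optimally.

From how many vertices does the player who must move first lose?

3

Use the standard recursion: the mover loses at a terminal position; elsewhere, the mover wins exactly when some move hands the opponent an L position.
Every edge goes from a vertex to one that appears earlier in the order G, D, H, E, C, F, B, I, A, so processing vertices in that order labels each vertex after all of its successors.
G: no outgoing edge → L
D: no outgoing edge → L
H: W (go to D, an L position)
E: W (go to D, an L position)
C: W (go to D, an L position)
F: W (go to D, an L position)
B: W (go to G, an L position)
I: L (options B(W), F(W), C(W), H(W) are all W)
A: W (go to I, an L position)
The L vertices are D, G, I; that is 3 in all.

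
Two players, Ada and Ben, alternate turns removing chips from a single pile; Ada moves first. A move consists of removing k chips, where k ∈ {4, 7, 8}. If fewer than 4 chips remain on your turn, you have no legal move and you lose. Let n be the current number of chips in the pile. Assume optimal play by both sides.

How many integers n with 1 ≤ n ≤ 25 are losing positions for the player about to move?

9

Label each position W (a win for the player to move) or L (a loss). A position with no legal move is L; any other position is W exactly when some move reaches an L, and L when every move reaches a W.
n=0: no move → L
n=1: no move → L
n=2: no move → L
n=3: no move → L
n=4: can move to 0, which is L ⇒ W
n=5: can move to 1, which is L ⇒ W
n=6: can move to 2, which is L ⇒ W
n=7: can move to 3, which is L ⇒ W
n=8: can move to 1, which is L ⇒ W
n=9: can move to 2, which is L ⇒ W
n=10: can move to 3, which is L ⇒ W
n=11: can move to 3, which is L ⇒ W
n=12: moves to 8(W), 5(W), 4(W); every one is W ⇒ L
n=13: moves to 9(W), 6(W), 5(W); every one is W ⇒ L
n=14: moves to 10(W), 7(W), 6(W); every one is W ⇒ L
n=15: moves to 11(W), 8(W), 7(W); every one is W ⇒ L
n=16: can move to 12, which is L ⇒ W
n=17: can move to 13, which is L ⇒ W
n=18: can move to 14, which is L ⇒ W
n=19: can move to 15, which is L ⇒ W
n=20: can move to 13, which is L ⇒ W
n=21: can move to 14, which is L ⇒ W
n=22: can move to 15, which is L ⇒ W
n=23: can move to 15, which is L ⇒ W
n=24: moves to 20(W), 17(W), 16(W); every one is W ⇒ L
n=25: moves to 21(W), 18(W), 17(W); every one is W ⇒ L
L entries with 1 ≤ n ≤ 25 (n=0 is outside the asked range and is not counted): n = 1, 2, 3, 12, 13, 14, 15, 24, 25; that makes 9.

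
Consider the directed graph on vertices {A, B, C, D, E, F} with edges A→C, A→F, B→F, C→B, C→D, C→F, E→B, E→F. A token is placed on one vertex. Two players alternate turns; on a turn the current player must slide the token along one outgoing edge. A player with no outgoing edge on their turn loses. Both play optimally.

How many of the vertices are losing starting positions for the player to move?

2

Label each position W (a win for the player to move) or L (a loss). A position with no legal move is L; any other position is W exactly when some move reaches an L, and L when every move reaches a W.
Every edge goes from a vertex to one that appears earlier in the order F, D, B, C, E, A, so processing vertices in that order labels each vertex after all of its successors.
F: no outgoing edge → L
D: no outgoing edge → L
B: can move to F, which is L ⇒ W
C: can move to D, which is L ⇒ W
E: can move to F, which is L ⇒ W
A: can move to F, which is L ⇒ W
The L vertices are D, F; that is 2 in all.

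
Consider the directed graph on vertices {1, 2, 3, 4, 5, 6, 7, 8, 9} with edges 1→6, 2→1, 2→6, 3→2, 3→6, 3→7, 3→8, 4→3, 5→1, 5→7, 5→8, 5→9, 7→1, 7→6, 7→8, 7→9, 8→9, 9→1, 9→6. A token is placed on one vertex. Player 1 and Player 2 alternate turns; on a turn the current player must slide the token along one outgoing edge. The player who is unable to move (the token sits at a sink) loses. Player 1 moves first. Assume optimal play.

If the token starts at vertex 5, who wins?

Player 1 wins.

Use the standard recursion: the mover loses at a terminal position; elsewhere, the mover wins exactly when some move hands the opponent an L position.
Every edge goes from a vertex to one that appears earlier in the order 6, 1, 2, 9, 8, 7, 5, 3, 4, so processing vertices in that order labels each vertex after all of its successors.
6: no outgoing edge → L
1: can move to 6, which is L ⇒ W
2: can move to 6, which is L ⇒ W
9: can move to 6, which is L ⇒ W
8: the only move is to 9(W), a W ⇒ L
7: can move to 8, which is L ⇒ W
5: can move to 8, which is L ⇒ W
3: can move to 8, which is L ⇒ W
4: the only move is to 3(W), a W ⇒ L
The starting position 5 is W: Player 1 should move to 8, handing over an L position.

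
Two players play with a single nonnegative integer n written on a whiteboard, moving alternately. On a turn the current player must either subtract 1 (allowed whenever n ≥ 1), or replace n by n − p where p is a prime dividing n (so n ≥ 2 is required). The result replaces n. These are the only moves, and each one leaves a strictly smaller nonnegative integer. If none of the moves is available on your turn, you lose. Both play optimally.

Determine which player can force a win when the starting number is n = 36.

Work bottom-up. With no move the player to move loses. Otherwise the position is W if at least one move leads to an L position for the opponent, and L if every move leads to a W.
n=0: no move → L
n=1: can move to 0, which is L ⇒ W
n=2: can move to 0, which is L ⇒ W
n=3: can move to 0, which is L ⇒ W
n=4: moves to 2(W), 3(W); every one is W ⇒ L
n=5: can move to 0, which is L ⇒ W
n=6: can move to 4, which is L ⇒ W
n=7: can move to 0, which is L ⇒ W
n=8: moves to 6(W), 7(W); every one is W ⇒ L
n=9: can move to 8, which is L ⇒ W
n=10: can move to 8, which is L ⇒ W
n=11: can move to 0, which is L ⇒ W
n=12: moves to 9(W), 10(W), 11(W); every one is W ⇒ L
n=13: can move to 0, which is L ⇒ W
n=14: can move to 12, which is L ⇒ W
n=15: can move to 12, which is L ⇒ W
n=16: moves to 14(W), 15(W); every one is W ⇒ L
n=17: can move to 0, which is L ⇒ W
n=18: can move to 16, which is L ⇒ W
n=19: can move to 0, which is L ⇒ W
n=20: moves to 15(W), 18(W), 19(W); every one is W ⇒ L
n=21: can move to 20, which is L ⇒ W
n=22: can move to 20, which is L ⇒ W
n=23: can move to 0, which is L ⇒ W
n=24: moves to 21(W), 22(W), 23(W); every one is W ⇒ L
n=25: can move to 20, which is L ⇒ W
n=26: can move to 24, which is L ⇒ W
n=27: can move to 24, which is L ⇒ W
n=28: moves to 21(W), 26(W), 27(W); every one is W ⇒ L
n=29: can move to 0, which is L ⇒ W
n=30: can move to 28, which is L ⇒ W
n=31: can move to 0, which is L ⇒ W
n=32: moves to 30(W), 31(W); every one is W ⇒ L
n=33: can move to 32, which is L ⇒ W
n=34: can move to 32, which is L ⇒ W
n=35: can move to 28, which is L ⇒ W
n=36: moves to 33(W), 34(W), 35(W); every one is W ⇒ L
Every move from 36 reaches a W position, so the mover loses.

The second player wins.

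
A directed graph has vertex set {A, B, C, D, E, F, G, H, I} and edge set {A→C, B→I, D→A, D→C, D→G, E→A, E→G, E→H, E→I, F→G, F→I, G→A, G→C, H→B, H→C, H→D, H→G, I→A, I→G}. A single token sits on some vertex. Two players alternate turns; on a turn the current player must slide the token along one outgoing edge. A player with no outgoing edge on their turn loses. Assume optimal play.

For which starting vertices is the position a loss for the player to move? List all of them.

Positions with no move are L. A position that does have a move is losing for the player to move precisely when every available move leads to a winning position for the opponent. Fill in the labels:
Every edge goes from a vertex to one that appears earlier in the order C, A, G, I, D, B, H, E, F, so processing vertices in that order labels each vertex after all of its successors.
C: no outgoing edge → L
A: W (go to C, an L position)
G: W (go to C, an L position)
I: L (options G(W), A(W) are all W)
D: W (go to C, an L position)
B: W (go to I, an L position)
H: W (go to C, an L position)
E: W (go to I, an L position)
F: W (go to I, an L position)
The losing starting vertices are exactly the entries labelled L in this table (2 of them).

C, I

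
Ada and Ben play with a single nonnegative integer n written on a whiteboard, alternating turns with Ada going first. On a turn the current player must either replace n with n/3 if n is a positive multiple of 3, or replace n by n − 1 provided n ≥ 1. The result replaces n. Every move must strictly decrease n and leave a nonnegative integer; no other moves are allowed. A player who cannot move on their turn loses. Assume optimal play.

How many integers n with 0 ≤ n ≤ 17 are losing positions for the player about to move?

9

Use the standard recursion: the mover loses at a terminal position; elsewhere, the mover wins exactly when some move hands the opponent an L position.
n=0: no move → L
n=1: W (go to 0, an L position)
n=2: L (sole option 1(W) is W)
n=3: W (go to 2, an L position)
n=4: L (sole option 3(W) is W)
n=5: W (go to 4, an L position)
n=6: W (go to 2, an L position)
n=7: L (sole option 6(W) is W)
n=8: W (go to 7, an L position)
n=9: L (options 3(W), 8(W) are all W)
n=10: W (go to 9, an L position)
n=11: L (sole option 10(W) is W)
n=12: W (go to 4, an L position)
n=13: L (sole option 12(W) is W)
n=14: W (go to 13, an L position)
n=15: L (options 5(W), 14(W) are all W)
n=16: W (go to 15, an L position)
n=17: L (sole option 16(W) is W)
L entries with 0 ≤ n ≤ 17: n = 0, 2, 4, 7, 9, 11, 13, 15, 17; that makes 9.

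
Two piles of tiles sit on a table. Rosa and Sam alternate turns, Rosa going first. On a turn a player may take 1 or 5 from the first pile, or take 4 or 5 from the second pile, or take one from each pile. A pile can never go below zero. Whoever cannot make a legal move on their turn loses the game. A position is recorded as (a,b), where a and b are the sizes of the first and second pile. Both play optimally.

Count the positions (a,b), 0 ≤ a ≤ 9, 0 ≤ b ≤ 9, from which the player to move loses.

41

Label each position W (a win for the player to move) or L (a loss). A position with no legal move is L; any other position is W exactly when some move reaches an L, and L when every move reaches a W.
Every move lowers a or b (never raises either), so fill the grid row by row in increasing a, and left to right within a row: each cell's successors are then already labelled.
      b=0  b=1  b=2  b=3  b=4  b=5  b=6  b=7  b=8  b=9
a=0:    L    L    L    L    W    W    W    W    W    L
a=1:    W    W    W    W    W    L    L    L    L    W
a=2:    L    L    L    L    W    W    W    W    W    W
a=3:    W    W    W    W    W    L    L    L    L    W
a=4:    L    L    L    L    W    W    W    W    W    W
a=5:    W    W    W    W    W    L    L    L    L    W
a=6:    L    L    L    L    W    W    W    W    W    W
a=7:    W    W    W    W    W    L    L    L    L    W
a=8:    L    L    L    L    W    W    W    W    W    W
a=9:    W    W    W    W    W    L    L    L    L    W
Cells with no legal move (terminal, hence L): (0,0), (0,1), (0,2), (0,3).
The remaining L cells, each justified by listing all of its moves:
(0,9): moves to (0,5)(W), (0,4)(W); every one is W ⇒ L
(1,5): moves to (0,5)(W), (1,1)(W), (1,0)(W), (0,4)(W); every one is W ⇒ L
(1,6): moves to (0,6)(W), (1,2)(W), (1,1)(W), (0,5)(W); every one is W ⇒ L
(1,7): moves to (0,7)(W), (1,3)(W), (1,2)(W), (0,6)(W); every one is W ⇒ L
(1,8): moves to (0,8)(W), (1,4)(W), (1,3)(W), (0,7)(W); every one is W ⇒ L
(2,0): the only move is to (1,0)(W), a W ⇒ L
(2,1): moves to (1,1)(W), (1,0)(W); every one is W ⇒ L
(2,2): moves to (1,2)(W), (1,1)(W); every one is W ⇒ L
(2,3): moves to (1,3)(W), (1,2)(W); every one is W ⇒ L
(3,5): moves to (2,5)(W), (3,1)(W), (3,0)(W), (2,4)(W); every one is W ⇒ L
(3,6): moves to (2,6)(W), (3,2)(W), (3,1)(W), (2,5)(W); every one is W ⇒ L
(3,7): moves to (2,7)(W), (3,3)(W), (3,2)(W), (2,6)(W); every one is W ⇒ L
(3,8): moves to (2,8)(W), (3,4)(W), (3,3)(W), (2,7)(W); every one is W ⇒ L
(4,0): the only move is to (3,0)(W), a W ⇒ L
(4,1): moves to (3,1)(W), (3,0)(W); every one is W ⇒ L
(4,2): moves to (3,2)(W), (3,1)(W); every one is W ⇒ L
(4,3): moves to (3,3)(W), (3,2)(W); every one is W ⇒ L
(5,5): moves to (4,5)(W), (0,5)(W), (5,1)(W), (5,0)(W), (4,4)(W); every one is W ⇒ L
(5,6): moves to (4,6)(W), (0,6)(W), (5,2)(W), (5,1)(W), (4,5)(W); every one is W ⇒ L
(5,7): moves to (4,7)(W), (0,7)(W), (5,3)(W), (5,2)(W), (4,6)(W); every one is W ⇒ L
(5,8): moves to (4,8)(W), (0,8)(W), (5,4)(W), (5,3)(W), (4,7)(W); every one is W ⇒ L
(6,0): moves to (5,0)(W), (1,0)(W); every one is W ⇒ L
(6,1): moves to (5,1)(W), (1,1)(W), (5,0)(W); every one is W ⇒ L
(6,2): moves to (5,2)(W), (1,2)(W), (5,1)(W); every one is W ⇒ L
(6,3): moves to (5,3)(W), (1,3)(W), (5,2)(W); every one is W ⇒ L
(7,5): moves to (6,5)(W), (2,5)(W), (7,1)(W), (7,0)(W), (6,4)(W); every one is W ⇒ L
(7,6): moves to (6,6)(W), (2,6)(W), (7,2)(W), (7,1)(W), (6,5)(W); every one is W ⇒ L
(7,7): moves to (6,7)(W), (2,7)(W), (7,3)(W), (7,2)(W), (6,6)(W); every one is W ⇒ L
(7,8): moves to (6,8)(W), (2,8)(W), (7,4)(W), (7,3)(W), (6,7)(W); every one is W ⇒ L
(8,0): moves to (7,0)(W), (3,0)(W); every one is W ⇒ L
(8,1): moves to (7,1)(W), (3,1)(W), (7,0)(W); every one is W ⇒ L
(8,2): moves to (7,2)(W), (3,2)(W), (7,1)(W); every one is W ⇒ L
(8,3): moves to (7,3)(W), (3,3)(W), (7,2)(W); every one is W ⇒ L
(9,5): moves to (8,5)(W), (4,5)(W), (9,1)(W), (9,0)(W), (8,4)(W); every one is W ⇒ L
(9,6): moves to (8,6)(W), (4,6)(W), (9,2)(W), (9,1)(W), (8,5)(W); every one is W ⇒ L
(9,7): moves to (8,7)(W), (4,7)(W), (9,3)(W), (9,2)(W), (8,6)(W); every one is W ⇒ L
(9,8): moves to (8,8)(W), (4,8)(W), (9,4)(W), (9,3)(W), (8,7)(W); every one is W ⇒ L
Every other cell has at least one move into one of the L cells above, so it is W.
L cells per row: a=0: 5, a=1: 4, a=2: 4, a=3: 4, a=4: 4, a=5: 4, a=6: 4, a=7: 4, a=8: 4, a=9: 4; total 41.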